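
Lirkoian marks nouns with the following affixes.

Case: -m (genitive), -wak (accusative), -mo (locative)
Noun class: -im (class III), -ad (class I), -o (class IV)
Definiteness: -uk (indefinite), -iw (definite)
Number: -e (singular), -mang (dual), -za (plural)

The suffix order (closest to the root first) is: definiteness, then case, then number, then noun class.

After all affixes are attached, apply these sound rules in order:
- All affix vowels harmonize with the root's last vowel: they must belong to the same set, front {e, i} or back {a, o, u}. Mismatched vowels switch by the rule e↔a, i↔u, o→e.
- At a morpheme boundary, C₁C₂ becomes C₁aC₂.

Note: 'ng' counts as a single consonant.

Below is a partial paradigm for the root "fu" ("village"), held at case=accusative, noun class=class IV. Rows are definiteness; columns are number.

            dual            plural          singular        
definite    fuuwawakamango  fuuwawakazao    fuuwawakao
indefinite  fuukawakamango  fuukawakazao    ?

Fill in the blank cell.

fuukawakao

Attach definiteness indefinite -uk → fuuk.
Attach case accusative -wak → fuukwak.
Attach number singular -e → fuukwake.
Attach noun class class IV -o → fuukwakeo.
Apply vowel harmony: fuukwakeo → fuukwakao.
Apply epenthesis: fuukwakao → fuukawakao.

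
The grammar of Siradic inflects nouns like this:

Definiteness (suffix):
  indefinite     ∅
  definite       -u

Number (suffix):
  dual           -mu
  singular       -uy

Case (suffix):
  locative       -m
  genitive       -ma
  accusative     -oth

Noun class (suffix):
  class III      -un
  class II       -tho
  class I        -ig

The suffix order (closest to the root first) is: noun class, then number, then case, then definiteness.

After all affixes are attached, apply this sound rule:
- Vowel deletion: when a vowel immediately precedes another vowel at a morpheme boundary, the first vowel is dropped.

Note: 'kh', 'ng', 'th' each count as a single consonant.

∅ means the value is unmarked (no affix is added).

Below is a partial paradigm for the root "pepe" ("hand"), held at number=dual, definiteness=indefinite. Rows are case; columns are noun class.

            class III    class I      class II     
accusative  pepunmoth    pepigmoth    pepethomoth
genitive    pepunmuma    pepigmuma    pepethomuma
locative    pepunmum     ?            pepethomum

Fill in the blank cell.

Attach noun class class I -ig → pepeig.
Attach number dual -mu → pepeigmu.
Attach case locative -m → pepeigmum.
definiteness = indefinite: zero marking, form stays pepeigmum.
Apply vowel deletion: pepeigmum → pepigmum.

pepigmum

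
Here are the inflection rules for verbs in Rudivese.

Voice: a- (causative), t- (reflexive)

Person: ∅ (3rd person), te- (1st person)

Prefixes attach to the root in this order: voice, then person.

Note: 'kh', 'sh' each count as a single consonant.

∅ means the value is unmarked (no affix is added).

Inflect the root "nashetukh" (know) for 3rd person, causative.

Attach voice causative a- → anashetukh.
person = 3rd person: zero marking, form stays anashetukh.

anashetukh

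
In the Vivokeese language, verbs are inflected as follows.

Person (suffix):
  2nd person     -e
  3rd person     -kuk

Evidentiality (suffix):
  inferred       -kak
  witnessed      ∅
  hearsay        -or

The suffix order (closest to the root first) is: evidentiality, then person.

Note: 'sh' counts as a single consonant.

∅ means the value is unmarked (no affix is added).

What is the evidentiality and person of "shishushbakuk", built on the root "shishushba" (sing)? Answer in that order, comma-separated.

witnessed, 3rd person

Segment: shishushba-kuk.
evidentiality: ∅ → witnessed.
person: -kuk → 3rd person.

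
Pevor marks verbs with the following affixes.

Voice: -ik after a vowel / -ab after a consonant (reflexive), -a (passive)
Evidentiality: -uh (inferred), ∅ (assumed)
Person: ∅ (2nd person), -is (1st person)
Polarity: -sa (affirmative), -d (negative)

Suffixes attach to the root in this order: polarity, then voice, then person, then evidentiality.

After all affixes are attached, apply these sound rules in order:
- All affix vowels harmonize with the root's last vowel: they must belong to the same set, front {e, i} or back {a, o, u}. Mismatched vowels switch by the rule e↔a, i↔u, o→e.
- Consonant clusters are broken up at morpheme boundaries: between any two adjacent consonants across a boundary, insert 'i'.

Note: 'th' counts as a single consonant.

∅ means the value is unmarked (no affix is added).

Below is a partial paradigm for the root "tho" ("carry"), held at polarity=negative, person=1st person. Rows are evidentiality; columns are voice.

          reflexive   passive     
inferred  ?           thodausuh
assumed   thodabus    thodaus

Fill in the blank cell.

thodabusuh

Attach polarity negative -d → thod.
Attach voice reflexive -ab (after consonant 'd') → thodab.
Attach person 1st person -is → thodabis.
Attach evidentiality inferred -uh → thodabisuh.
Apply vowel harmony: thodabisuh → thodabusuh.
Epenthesis: no change.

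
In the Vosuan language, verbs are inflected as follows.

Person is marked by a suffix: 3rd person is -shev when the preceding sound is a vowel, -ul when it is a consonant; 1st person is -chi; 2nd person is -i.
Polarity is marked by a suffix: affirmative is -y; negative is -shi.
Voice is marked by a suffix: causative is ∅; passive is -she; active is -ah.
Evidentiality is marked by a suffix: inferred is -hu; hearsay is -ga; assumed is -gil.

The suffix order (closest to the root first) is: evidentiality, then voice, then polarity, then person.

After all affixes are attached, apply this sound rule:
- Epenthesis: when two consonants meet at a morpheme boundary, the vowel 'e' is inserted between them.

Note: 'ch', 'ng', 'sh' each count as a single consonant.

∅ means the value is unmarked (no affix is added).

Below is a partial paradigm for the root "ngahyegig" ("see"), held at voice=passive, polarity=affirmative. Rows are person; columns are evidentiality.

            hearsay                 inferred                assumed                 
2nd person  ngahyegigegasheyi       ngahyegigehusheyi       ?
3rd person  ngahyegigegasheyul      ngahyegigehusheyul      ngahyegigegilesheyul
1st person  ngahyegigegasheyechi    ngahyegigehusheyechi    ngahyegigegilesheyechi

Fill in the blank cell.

Attach evidentiality assumed -gil → ngahyegiggil.
Attach voice passive -she → ngahyegiggilshe.
Attach polarity affirmative -y → ngahyegiggilshey.
Attach person 2nd person -i → ngahyegiggilsheyi.
Apply epenthesis: ngahyegiggilsheyi → ngahyegigegilesheyi.

ngahyegigegilesheyi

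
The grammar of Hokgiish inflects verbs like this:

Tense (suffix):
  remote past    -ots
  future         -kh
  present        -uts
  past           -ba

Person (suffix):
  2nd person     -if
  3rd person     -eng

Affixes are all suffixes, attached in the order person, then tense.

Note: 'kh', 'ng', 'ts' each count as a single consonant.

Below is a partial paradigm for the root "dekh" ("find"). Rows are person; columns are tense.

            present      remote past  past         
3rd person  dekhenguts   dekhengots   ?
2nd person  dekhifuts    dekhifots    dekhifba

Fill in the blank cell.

Attach person 3rd person -eng → dekheng.
Attach tense past -ba → dekhengba.

dekhengba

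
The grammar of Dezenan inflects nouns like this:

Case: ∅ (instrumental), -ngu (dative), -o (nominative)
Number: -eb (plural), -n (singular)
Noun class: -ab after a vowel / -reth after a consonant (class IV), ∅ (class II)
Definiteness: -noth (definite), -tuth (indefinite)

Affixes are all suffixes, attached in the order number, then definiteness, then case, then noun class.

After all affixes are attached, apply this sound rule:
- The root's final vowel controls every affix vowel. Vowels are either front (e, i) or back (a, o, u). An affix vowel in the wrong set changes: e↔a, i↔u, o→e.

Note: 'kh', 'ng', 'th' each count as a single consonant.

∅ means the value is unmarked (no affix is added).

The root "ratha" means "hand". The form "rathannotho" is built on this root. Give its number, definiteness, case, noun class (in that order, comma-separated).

singular, definite, nominative, class II

Segment: ratha-n-noth-o.
number: -n → singular.
definiteness: -noth → definite.
case: -o → nominative.
noun class: ∅ → class II.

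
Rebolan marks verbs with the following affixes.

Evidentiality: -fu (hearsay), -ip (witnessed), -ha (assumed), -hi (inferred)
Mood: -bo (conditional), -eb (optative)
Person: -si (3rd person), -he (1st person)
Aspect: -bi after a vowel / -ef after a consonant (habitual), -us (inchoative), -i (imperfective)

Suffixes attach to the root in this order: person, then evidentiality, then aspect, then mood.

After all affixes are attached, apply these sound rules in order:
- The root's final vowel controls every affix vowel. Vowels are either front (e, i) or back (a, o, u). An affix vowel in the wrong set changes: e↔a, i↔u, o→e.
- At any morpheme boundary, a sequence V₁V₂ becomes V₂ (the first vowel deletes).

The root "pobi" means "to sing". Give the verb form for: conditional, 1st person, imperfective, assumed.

Attach person 1st person -he → pobihe.
Attach evidentiality assumed -ha → pobiheha.
Attach aspect imperfective -i → pobihehai.
Attach mood conditional -bo → pobihehaibo.
Apply vowel harmony: pobihehaibo → pobiheheibe.
Apply vowel deletion: pobiheheibe → pobihehibe.

pobihehibe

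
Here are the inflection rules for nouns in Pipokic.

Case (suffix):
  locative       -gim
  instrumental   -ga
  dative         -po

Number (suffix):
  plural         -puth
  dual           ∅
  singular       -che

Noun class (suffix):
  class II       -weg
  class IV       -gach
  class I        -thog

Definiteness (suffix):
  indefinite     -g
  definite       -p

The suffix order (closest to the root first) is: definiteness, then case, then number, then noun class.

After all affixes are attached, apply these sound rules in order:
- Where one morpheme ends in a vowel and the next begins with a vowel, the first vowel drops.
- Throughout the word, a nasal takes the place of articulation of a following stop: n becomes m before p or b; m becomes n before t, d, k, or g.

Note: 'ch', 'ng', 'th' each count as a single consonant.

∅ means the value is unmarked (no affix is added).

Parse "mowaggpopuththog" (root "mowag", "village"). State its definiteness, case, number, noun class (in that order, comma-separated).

indefinite, dative, plural, class I

Segment: mowag-g-po-puth-thog.
definiteness: -g → indefinite.
case: -po → dative.
number: -puth → plural.
noun class: -thog → class I.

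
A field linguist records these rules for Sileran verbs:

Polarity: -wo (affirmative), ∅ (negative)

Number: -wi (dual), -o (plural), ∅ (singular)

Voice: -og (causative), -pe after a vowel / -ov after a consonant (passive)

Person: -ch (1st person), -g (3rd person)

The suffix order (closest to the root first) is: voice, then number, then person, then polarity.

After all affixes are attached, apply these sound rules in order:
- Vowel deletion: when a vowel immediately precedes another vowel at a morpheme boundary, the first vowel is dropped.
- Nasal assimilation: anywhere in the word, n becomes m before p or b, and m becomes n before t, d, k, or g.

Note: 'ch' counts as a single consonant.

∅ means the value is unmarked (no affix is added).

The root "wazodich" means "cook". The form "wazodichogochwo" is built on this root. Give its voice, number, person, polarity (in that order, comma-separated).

Segment: wazodich-og-o-ch-wo.
voice: -og → causative.
number: -o → plural.
person: -ch → 1st person.
polarity: -wo → affirmative.

causative, plural, 1st person, affirmative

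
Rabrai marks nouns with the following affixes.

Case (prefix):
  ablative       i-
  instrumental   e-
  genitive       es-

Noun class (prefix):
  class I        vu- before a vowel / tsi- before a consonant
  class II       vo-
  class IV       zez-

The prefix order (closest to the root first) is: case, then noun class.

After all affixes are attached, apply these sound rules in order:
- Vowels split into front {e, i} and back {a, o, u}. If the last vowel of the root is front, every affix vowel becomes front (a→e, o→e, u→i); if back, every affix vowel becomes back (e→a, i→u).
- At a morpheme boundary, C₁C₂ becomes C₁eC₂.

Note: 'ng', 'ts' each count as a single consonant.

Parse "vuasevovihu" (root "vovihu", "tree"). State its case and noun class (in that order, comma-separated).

genitive, class I

Segment: vu-es-vovihu.
case: es- → genitive.
noun class: vu/tsi- → class I.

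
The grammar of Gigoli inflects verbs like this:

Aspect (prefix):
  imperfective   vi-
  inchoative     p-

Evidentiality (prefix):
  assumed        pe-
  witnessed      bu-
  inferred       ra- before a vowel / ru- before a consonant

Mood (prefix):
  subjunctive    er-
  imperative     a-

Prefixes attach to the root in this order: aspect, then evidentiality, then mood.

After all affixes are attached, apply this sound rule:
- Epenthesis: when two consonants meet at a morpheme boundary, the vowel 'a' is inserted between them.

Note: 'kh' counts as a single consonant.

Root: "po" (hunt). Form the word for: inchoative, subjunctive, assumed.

Attach aspect inchoative p- → ppo.
Attach evidentiality assumed pe- → peppo.
Attach mood subjunctive er- → erpeppo.
Apply epenthesis: erpeppo → erapepapo.

erapepapo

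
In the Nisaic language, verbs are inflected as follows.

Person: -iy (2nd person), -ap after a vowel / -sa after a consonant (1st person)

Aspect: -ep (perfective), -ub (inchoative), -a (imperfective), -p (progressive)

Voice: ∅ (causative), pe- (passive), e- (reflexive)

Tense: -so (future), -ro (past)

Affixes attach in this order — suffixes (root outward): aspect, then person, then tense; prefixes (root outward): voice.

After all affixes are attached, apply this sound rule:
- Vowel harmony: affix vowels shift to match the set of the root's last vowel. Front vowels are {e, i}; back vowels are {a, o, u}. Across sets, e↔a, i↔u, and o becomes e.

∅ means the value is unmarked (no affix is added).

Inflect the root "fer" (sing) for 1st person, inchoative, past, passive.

Attach aspect inchoative -ub → ferub.
Attach person 1st person -sa (after consonant 'b') → ferubsa.
Attach voice passive pe- → peferubsa.
Attach tense past -ro → peferubsaro.
Apply vowel harmony: peferubsaro → peferibsere.

peferibsere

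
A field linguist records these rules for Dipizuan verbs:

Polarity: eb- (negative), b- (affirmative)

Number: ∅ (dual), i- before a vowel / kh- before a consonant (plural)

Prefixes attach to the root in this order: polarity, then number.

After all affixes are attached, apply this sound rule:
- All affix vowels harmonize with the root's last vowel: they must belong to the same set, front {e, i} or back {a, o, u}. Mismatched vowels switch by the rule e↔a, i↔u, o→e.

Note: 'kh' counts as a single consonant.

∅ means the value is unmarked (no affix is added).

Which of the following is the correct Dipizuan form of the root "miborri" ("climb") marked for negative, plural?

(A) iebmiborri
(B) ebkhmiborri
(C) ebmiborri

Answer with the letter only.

A

Attach polarity negative eb- → ebmiborri.
Attach number plural i- (before vowel 'e') → iebmiborri.
Vowel harmony: no change.
So the correct form is iebmiborri, option (A).
(C) ebmiborri is wrong: it uses dual instead of plural for number.
(B) ebkhmiborri is wrong: it has the affixes in the wrong order.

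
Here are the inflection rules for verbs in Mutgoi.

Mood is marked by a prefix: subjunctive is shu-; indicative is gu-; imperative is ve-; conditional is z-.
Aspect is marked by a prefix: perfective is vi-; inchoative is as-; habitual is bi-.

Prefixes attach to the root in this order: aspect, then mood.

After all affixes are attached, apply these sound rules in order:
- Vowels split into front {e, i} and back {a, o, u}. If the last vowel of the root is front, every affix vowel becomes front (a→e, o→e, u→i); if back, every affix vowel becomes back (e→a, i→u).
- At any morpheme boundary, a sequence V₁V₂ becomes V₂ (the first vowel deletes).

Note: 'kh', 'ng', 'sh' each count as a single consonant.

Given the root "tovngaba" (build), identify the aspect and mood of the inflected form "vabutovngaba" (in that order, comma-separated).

Segment: ve-bi-tovngaba.
aspect: bi- → habitual.
mood: ve- → imperative.

habitual, imperative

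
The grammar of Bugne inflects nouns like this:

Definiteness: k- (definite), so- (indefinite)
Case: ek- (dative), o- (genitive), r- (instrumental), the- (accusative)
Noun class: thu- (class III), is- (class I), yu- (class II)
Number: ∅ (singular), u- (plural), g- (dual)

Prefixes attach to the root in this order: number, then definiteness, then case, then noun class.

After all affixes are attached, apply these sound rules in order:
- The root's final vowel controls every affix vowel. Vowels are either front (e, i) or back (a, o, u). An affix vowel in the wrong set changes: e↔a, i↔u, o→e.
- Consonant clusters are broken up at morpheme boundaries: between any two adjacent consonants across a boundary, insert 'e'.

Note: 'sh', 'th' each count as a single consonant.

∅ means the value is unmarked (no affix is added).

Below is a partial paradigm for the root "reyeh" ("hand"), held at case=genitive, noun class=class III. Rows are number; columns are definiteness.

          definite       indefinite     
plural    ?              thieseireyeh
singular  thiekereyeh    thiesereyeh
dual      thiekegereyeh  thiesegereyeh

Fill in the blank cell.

Attach number plural u- → ureyeh.
Attach definiteness definite k- → kureyeh.
Attach case genitive o- → okureyeh.
Attach noun class class III thu- → thuokureyeh.
Apply vowel harmony: thuokureyeh → thiekireyeh.
Epenthesis: no change.

thiekireyeh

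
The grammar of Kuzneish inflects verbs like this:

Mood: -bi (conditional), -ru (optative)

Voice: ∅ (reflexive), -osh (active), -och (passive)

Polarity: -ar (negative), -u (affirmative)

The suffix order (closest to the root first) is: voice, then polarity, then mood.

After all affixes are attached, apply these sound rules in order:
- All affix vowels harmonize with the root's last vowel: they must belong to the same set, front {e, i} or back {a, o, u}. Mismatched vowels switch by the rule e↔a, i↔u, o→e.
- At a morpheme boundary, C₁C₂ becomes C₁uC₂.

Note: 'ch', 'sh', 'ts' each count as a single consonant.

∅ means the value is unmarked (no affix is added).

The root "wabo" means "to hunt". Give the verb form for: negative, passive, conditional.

Attach voice passive -och → wabooch.
Attach polarity negative -ar → waboochar.
Attach mood conditional -bi → waboocharbi.
Apply vowel harmony: waboocharbi → waboocharbu.
Apply epenthesis: waboocharbu → waboocharubu.

waboocharubu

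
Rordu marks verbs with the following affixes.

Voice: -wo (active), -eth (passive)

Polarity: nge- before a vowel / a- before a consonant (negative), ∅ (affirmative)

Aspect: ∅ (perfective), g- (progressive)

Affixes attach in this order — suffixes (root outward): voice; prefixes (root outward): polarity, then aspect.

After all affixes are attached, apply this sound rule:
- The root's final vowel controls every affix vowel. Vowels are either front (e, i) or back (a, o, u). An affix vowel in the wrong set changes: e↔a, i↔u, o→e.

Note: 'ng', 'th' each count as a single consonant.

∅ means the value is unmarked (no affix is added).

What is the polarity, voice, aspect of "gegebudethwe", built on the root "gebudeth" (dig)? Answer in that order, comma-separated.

negative, active, progressive

Segment: g-a-gebudeth-wo.
polarity: nge/a- → negative.
voice: -wo → active.
aspect: g- → progressive.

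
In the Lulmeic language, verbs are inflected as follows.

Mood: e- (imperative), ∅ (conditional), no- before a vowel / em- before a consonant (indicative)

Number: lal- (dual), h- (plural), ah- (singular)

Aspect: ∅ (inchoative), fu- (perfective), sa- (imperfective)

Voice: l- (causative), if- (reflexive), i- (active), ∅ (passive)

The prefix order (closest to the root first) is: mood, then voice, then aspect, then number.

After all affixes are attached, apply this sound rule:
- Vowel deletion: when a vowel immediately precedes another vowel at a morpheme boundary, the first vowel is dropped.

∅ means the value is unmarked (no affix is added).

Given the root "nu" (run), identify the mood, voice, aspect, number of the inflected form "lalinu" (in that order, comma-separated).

Segment: lal-i-nu.
mood: ∅ → conditional.
voice: i- → active.
aspect: ∅ → inchoative.
number: lal- → dual.

conditional, active, inchoative, dual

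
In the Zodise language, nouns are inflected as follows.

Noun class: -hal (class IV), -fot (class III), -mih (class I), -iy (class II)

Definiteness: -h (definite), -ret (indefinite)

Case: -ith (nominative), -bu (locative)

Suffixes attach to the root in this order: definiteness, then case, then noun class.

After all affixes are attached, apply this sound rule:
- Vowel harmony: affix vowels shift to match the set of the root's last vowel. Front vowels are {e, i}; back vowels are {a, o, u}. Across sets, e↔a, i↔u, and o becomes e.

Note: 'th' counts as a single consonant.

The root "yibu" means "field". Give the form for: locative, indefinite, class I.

Attach definiteness indefinite -ret → yiburet.
Attach case locative -bu → yiburetbu.
Attach noun class class I -mih → yiburetbumih.
Apply vowel harmony: yiburetbumih → yiburatbumuh.

yiburatbumuh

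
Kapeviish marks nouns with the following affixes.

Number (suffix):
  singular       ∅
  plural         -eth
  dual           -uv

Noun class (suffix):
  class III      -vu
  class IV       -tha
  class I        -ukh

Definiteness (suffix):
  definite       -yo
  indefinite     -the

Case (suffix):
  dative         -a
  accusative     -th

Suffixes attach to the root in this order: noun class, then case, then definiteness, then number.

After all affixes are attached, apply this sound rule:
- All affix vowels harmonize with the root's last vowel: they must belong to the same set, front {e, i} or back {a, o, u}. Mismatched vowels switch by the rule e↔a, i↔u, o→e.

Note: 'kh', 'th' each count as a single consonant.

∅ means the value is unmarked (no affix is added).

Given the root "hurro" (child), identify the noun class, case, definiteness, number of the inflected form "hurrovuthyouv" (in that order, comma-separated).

class III, accusative, definite, dual

Segment: hurro-vu-th-yo-uv.
noun class: -vu → class III.
case: -th → accusative.
definiteness: -yo → definite.
number: -uv → dual.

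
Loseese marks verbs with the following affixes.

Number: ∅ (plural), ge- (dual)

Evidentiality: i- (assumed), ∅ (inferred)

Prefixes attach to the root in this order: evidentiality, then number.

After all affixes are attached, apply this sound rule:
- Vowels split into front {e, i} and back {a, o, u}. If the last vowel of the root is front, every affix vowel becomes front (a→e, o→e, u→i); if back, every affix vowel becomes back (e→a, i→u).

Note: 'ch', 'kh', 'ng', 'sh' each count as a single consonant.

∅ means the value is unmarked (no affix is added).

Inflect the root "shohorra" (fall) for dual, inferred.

evidentiality = inferred: zero marking, form stays shohorra.
Attach number dual ge- → geshohorra.
Apply vowel harmony: geshohorra → gashohorra.

gashohorra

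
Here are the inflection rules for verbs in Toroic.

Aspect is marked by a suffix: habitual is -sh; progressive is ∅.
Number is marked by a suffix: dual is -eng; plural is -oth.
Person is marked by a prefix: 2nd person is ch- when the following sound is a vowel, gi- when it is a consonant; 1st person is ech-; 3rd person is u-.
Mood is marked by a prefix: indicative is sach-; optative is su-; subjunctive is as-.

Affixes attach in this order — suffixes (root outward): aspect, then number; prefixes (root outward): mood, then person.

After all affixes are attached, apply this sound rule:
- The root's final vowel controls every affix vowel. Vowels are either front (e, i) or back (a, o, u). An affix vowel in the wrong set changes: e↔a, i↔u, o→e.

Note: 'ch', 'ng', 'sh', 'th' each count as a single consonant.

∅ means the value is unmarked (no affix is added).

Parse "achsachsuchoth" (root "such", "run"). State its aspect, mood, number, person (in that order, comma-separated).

Segment: ech-sach-such-oth.
aspect: ∅ → progressive.
mood: sach- → indicative.
number: -oth → plural.
person: ech- → 1st person.

progressive, indicative, plural, 1st person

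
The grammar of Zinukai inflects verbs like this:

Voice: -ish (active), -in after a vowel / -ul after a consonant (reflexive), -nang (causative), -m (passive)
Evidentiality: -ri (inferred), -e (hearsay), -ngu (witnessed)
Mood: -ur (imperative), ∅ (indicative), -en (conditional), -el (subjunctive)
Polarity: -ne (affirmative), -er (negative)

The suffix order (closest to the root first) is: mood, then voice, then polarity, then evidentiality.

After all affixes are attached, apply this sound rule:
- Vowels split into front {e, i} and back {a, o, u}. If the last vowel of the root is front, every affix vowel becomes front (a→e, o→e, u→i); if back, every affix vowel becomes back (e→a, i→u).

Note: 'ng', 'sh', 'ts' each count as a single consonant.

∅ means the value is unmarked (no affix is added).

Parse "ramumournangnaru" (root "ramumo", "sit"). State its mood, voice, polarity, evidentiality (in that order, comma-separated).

imperative, causative, affirmative, inferred

Segment: ramumo-ur-nang-ne-ri.
mood: -ur → imperative.
voice: -nang → causative.
polarity: -ne → affirmative.
evidentiality: -ri → inferred.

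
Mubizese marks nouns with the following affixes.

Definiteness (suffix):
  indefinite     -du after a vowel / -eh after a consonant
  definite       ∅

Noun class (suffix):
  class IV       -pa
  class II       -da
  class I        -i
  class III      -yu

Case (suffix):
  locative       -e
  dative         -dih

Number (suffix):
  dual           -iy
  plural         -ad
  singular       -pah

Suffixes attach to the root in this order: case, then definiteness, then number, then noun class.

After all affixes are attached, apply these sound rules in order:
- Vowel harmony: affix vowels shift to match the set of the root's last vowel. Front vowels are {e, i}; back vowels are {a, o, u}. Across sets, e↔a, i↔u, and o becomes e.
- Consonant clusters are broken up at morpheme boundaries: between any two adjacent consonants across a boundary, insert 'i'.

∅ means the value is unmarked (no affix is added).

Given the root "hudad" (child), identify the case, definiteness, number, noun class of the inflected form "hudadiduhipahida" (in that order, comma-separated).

dative, definite, singular, class II

Segment: hudad-dih-pah-da.
case: -dih → dative.
definiteness: ∅ → definite.
number: -pah → singular.
noun class: -da → class II.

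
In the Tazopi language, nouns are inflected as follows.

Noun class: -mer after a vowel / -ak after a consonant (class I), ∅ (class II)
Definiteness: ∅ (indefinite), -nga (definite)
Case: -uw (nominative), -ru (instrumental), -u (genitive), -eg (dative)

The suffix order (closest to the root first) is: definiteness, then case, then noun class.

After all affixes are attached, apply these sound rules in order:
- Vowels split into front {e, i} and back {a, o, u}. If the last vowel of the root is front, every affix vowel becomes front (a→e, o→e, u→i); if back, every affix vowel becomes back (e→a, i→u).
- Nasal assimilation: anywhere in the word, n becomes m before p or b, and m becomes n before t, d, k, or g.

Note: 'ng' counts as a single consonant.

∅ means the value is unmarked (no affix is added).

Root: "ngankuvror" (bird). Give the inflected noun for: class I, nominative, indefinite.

definiteness = indefinite: zero marking, form stays ngankuvror.
Attach case nominative -uw → ngankuvroruw.
Attach noun class class I -ak (after consonant 'w') → ngankuvroruwak.
Vowel harmony: no change.
Nasal assimilation: no change.

ngankuvroruwak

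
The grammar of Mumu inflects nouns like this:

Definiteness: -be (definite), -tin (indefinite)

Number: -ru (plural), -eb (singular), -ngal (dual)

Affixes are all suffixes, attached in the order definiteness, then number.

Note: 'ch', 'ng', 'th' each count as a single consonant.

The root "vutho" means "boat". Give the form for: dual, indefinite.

Attach definiteness indefinite -tin → vuthotin.
Attach number dual -ngal → vuthotinngal.

vuthotinngal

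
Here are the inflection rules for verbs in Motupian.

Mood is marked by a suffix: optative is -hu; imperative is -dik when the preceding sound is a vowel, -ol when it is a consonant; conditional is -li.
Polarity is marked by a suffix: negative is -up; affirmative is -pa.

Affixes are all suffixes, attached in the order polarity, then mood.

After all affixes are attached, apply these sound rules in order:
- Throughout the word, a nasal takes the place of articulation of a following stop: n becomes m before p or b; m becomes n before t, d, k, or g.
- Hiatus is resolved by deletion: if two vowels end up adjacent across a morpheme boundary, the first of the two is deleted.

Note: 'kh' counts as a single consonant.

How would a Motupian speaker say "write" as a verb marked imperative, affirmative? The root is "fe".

Attach polarity affirmative -pa → fepa.
Attach mood imperative -dik (after vowel 'a') → fepadik.
Nasal assimilation: no change.
Vowel deletion: no change.

fepadik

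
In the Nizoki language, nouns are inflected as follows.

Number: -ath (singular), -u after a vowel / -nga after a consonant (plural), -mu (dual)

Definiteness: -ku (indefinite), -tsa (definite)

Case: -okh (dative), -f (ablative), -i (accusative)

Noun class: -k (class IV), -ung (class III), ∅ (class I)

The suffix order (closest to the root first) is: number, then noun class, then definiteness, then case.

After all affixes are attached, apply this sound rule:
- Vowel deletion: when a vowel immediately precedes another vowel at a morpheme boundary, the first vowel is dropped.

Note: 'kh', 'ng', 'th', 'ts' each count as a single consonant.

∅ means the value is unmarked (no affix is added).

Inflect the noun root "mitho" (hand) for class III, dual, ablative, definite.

mithomungtsaf

Attach number dual -mu → mithomu.
Attach noun class class III -ung → mithomuung.
Attach definiteness definite -tsa → mithomuungtsa.
Attach case ablative -f → mithomuungtsaf.
Apply vowel deletion: mithomuungtsaf → mithomungtsaf.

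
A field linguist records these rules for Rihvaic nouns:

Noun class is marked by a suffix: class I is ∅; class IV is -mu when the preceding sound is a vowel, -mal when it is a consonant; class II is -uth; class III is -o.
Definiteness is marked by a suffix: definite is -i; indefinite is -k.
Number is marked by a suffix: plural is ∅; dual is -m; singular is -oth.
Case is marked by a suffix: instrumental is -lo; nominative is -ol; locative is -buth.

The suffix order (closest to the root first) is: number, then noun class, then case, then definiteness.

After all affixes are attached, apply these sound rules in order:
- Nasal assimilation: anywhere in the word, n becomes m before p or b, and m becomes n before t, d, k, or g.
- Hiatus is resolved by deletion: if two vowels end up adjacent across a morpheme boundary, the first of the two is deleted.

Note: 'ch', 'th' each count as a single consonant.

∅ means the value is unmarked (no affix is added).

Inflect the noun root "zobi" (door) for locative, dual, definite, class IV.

zobimmalbuthi

Attach number dual -m → zobim.
Attach noun class class IV -mal (after consonant 'm') → zobimmal.
Attach case locative -buth → zobimmalbuth.
Attach definiteness definite -i → zobimmalbuthi.
Nasal assimilation: no change.
Vowel deletion: no change.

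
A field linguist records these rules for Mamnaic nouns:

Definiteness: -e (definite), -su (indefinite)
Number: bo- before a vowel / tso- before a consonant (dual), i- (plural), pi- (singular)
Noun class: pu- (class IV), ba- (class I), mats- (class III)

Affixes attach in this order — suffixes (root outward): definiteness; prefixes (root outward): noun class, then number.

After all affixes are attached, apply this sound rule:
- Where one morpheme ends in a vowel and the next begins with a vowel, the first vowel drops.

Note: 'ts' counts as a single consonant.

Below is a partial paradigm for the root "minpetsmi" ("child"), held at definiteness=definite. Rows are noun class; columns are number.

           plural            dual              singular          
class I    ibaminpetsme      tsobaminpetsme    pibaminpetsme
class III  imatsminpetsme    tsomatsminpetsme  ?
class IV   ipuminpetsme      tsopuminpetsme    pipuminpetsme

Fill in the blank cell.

Attach noun class class III mats- → matsminpetsmi.
Attach number singular pi- → pimatsminpetsmi.
Attach definiteness definite -e → pimatsminpetsmie.
Apply vowel deletion: pimatsminpetsmie → pimatsminpetsme.

pimatsminpetsme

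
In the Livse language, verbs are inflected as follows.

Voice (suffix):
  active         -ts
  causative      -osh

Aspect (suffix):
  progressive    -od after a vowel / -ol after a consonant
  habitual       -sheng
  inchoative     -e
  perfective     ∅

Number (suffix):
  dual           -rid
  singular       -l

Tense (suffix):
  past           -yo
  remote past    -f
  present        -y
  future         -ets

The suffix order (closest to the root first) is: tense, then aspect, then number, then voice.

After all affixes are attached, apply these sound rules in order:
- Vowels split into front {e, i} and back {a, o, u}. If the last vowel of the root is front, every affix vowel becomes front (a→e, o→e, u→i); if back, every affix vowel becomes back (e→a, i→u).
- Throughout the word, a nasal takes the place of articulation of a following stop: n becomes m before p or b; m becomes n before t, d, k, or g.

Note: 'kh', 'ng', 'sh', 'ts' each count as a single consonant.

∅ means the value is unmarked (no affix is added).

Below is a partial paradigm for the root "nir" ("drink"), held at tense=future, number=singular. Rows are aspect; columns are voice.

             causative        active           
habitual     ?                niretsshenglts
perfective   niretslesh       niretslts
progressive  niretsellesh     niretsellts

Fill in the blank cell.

Attach tense future -ets → nirets.
Attach aspect habitual -sheng → niretssheng.
Attach number singular -l → niretsshengl.
Attach voice causative -osh → niretsshenglosh.
Apply vowel harmony: niretsshenglosh → niretsshenglesh.
Nasal assimilation: no change.

niretsshenglesh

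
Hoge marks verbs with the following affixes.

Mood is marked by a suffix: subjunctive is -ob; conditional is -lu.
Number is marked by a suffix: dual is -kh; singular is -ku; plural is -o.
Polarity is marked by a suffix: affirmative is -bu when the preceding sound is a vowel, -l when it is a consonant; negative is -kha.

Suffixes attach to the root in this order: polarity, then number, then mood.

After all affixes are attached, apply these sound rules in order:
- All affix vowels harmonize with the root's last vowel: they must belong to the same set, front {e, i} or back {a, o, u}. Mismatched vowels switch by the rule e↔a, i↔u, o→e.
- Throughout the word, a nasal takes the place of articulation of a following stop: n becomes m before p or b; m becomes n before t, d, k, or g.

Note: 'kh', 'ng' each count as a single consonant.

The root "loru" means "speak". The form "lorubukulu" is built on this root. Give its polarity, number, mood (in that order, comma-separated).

Segment: loru-bu-ku-lu.
polarity: -bu/l → affirmative.
number: -ku → singular.
mood: -lu → conditional.

affirmative, singular, conditional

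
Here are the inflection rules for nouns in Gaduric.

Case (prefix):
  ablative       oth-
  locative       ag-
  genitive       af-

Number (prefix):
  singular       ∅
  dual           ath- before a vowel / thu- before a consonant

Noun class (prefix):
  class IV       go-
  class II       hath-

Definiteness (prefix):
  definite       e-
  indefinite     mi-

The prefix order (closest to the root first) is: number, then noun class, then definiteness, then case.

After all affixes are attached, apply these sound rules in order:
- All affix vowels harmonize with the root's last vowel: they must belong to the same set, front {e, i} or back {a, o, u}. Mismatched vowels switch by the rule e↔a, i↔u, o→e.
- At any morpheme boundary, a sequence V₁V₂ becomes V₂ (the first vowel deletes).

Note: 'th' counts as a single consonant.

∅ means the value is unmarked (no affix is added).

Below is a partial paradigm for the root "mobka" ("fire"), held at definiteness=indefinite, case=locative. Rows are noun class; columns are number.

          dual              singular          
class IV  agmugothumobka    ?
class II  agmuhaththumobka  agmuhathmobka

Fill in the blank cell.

number = singular: zero marking, form stays mobka.
Attach noun class class IV go- → gomobka.
Attach definiteness indefinite mi- → migomobka.
Attach case locative ag- → agmigomobka.
Apply vowel harmony: agmigomobka → agmugomobka.
Vowel deletion: no change.

agmugomobka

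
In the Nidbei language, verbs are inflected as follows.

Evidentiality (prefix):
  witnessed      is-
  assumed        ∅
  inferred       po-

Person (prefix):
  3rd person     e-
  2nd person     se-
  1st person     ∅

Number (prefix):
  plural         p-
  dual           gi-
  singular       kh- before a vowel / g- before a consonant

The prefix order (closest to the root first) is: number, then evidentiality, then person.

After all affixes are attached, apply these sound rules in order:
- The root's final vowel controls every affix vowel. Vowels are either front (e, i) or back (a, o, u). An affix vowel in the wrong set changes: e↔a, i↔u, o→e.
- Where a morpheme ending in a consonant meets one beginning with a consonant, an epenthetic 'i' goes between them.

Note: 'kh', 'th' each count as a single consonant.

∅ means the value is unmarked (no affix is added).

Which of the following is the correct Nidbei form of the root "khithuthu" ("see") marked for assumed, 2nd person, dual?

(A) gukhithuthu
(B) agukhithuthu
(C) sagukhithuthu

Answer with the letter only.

Attach number dual gi- → gikhithuthu.
evidentiality = assumed: zero marking, form stays gikhithuthu.
Attach person 2nd person se- → segikhithuthu.
Apply vowel harmony: segikhithuthu → sagukhithuthu.
Epenthesis: no change.
So the correct form is sagukhithuthu, option (C).
(A) gukhithuthu is wrong: it uses 1st person instead of 2nd person for person.
(B) agukhithuthu is wrong: it uses 3rd person instead of 2nd person for person.

C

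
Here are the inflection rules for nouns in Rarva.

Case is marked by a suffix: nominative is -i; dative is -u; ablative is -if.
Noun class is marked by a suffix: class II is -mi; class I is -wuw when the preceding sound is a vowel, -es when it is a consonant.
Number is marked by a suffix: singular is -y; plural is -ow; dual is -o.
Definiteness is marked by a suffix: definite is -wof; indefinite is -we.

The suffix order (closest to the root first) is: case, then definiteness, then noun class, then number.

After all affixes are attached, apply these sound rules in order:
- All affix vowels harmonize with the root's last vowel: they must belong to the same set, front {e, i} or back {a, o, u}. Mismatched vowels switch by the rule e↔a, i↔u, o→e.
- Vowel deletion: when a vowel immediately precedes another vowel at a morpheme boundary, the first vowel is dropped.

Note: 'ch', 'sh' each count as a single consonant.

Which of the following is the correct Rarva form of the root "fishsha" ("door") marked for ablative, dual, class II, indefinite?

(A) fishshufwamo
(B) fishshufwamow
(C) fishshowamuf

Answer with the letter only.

A

Attach case ablative -if → fishshaif.
Attach definiteness indefinite -we → fishshaifwe.
Attach noun class class II -mi → fishshaifwemi.
Attach number dual -o → fishshaifwemio.
Apply vowel harmony: fishshaifwemio → fishshaufwamuo.
Apply vowel deletion: fishshaufwamuo → fishshufwamo.
So the correct form is fishshufwamo, option (A).
(C) fishshowamuf is wrong: it has the affixes in the wrong order.
(B) fishshufwamow is wrong: it uses plural instead of dual for number.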